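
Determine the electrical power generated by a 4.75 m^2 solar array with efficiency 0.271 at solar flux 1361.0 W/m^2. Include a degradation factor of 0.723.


P = area * eta * S * degradation
P = 4.75 * 0.271 * 1361.0 * 0.723
P = 1266.6579 W

1266.6579 W


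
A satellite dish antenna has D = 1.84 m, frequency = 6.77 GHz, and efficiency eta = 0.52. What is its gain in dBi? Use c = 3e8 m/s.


lambda = c/f = 3e8 / 6.77e+09 = 0.04431315 m
G = eta*(pi*D/lambda)^2 = 0.52*(pi*1.84/0.04431315)^2
G = 8848.5796 (linear)
G = 10*log10(8848.5796) = 39.4687 dBi

39.4687 dBi


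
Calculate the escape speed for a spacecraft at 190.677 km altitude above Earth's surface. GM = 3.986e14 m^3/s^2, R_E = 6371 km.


r = 6371.0 + 190.677 = 6561.6770 km = 6.561677e+06 m
v_esc = sqrt(2*mu/r) = sqrt(2*3.986e14 / 6.561677e+06)
v_esc = 11022.4014 m/s = 11.0224 km/s

11.0224 km/s


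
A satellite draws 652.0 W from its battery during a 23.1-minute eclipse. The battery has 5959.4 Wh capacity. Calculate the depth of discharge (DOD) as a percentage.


E_used = P * t / 60 = 652.0 * 23.1 / 60 = 251.0200 Wh
DOD = E_used / E_total * 100 = 251.0200 / 5959.4 * 100
DOD = 4.2122 %

4.2122 %


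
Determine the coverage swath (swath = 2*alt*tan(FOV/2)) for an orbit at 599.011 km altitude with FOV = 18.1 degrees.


FOV = 18.1 deg = 0.3159046 rad
swath = 2 * alt * tan(FOV/2) = 2 * 599.011 * tan(0.1579523)
swath = 2 * 599.011 * 0.1592791
swath = 190.8199 km

190.8199 km


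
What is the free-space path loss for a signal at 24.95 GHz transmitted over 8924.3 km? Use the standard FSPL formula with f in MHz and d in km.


f = 24.95 GHz = 24950.0000 MHz
d = 8924.3 km
FSPL = 32.44 + 20*log10(24950.0000) + 20*log10(8924.3)
FSPL = 32.44 + 87.9414 + 79.0115
FSPL = 199.3929 dB

199.3929 dB


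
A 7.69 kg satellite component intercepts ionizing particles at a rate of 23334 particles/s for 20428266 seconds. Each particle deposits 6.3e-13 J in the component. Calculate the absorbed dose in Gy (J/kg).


Total energy deposited = rate * time * E_per
  = 23334 * 20428266 * 6.3e-13 = 0.3003041 J
Dose = E_total / mass = 0.3003041 / 7.69
Dose = 0.03905125 Gy

0.0391 Gy


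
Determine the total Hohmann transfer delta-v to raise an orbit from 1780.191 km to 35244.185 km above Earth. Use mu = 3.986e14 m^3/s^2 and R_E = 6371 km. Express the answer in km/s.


r1 = 8151.1910 km = 8.151191e+06 m
r2 = 41615.1850 km = 4.1615185e+07 m
dv1 = sqrt(mu/r1)*(sqrt(2*r2/(r1+r2)) - 1) = 2050.4721 m/s
dv2 = sqrt(mu/r2)*(1 - sqrt(2*r1/(r1+r2))) = 1323.5391 m/s
total dv = |dv1| + |dv2| = 2050.4721 + 1323.5391 = 3374.0112 m/s = 3.3740 km/s

3.3740 km/s


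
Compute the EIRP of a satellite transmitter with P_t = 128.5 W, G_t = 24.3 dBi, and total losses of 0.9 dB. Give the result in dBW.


Pt = 128.5 W = 21.0890 dBW
EIRP = Pt_dBW + Gt - losses = 21.0890 + 24.3 - 0.9 = 44.4890 dBW

44.4890 dBW


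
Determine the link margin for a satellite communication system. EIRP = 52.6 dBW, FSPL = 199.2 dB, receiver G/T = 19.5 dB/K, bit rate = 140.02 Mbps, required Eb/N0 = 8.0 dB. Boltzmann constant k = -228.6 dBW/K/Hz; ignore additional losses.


C/N0 = EIRP - FSPL + G/T - k = 52.6 - 199.2 + 19.5 - (-228.6)
C/N0 = 101.5000 dB-Hz
R_b = 140.02 Mbps = 1.4002e+08 bps -> 10*log10(R_b) = 81.4619 dB-Hz
Eb/N0 = C/N0 - 10*log10(R_b) = 101.5000 - 81.4619 = 20.0381 dB
Margin = Eb/N0 - Eb/N0_req = 20.0381 - 8.0 = 12.0381 dB (link closes)

12.0381 dB


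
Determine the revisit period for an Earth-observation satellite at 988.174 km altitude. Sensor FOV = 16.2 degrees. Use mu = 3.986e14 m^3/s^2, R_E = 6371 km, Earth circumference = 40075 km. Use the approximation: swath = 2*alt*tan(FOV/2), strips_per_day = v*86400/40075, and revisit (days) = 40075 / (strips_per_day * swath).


swath = 2*988.174*tan(0.1413717) = 281.2760 km
v = sqrt(mu/r) = 7359.5983 m/s = 7.3596 km/s
strips/day = v*86400/40075 = 7.3596*86400/40075 = 15.8670
coverage/day = strips * swath = 15.8670 * 281.2760 = 4463.0007 km
revisit = 40075 / 4463.0007 = 8.9794 days

8.9794 days


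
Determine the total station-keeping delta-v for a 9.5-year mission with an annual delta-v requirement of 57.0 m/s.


dV = rate * years = 57.0 * 9.5
dV = 541.5000 m/s

541.5000 m/s


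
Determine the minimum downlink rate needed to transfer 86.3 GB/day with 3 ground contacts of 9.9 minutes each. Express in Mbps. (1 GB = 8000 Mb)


total contact time = 3 * 9.9 * 60 = 1782.0000 s
data = 86.3 GB = 690400.0000 Mb
rate = 690400.0000 / 1782.0000 = 387.4299 Mbps

387.4299 Mbps


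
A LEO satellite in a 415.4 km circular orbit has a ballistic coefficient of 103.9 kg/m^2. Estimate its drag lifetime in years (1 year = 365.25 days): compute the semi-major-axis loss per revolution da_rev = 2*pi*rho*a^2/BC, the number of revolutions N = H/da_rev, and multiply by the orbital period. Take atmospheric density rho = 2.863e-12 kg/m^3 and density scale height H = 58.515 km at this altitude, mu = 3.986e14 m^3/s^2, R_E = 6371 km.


a = R_E + alt = 6786.4000 km = 6.7864e+06 m
da_rev = 2*pi*rho*a^2/BC = 2*pi*2.863e-12*(6.7864e+06)^2/103.9 = 7.973786 m per revolution
N = H/da_rev = 58515.0000 m / 7.973786 m = 7338.4212 revolutions
P = 2*pi*sqrt(a^3/mu) = 5563.7858 s
lifetime = N*P = 7338.4212 * 5563.7858 = 4.0829403e+07 s = 472.5625 days
years = 472.5625 / 365.25 = 1.2938 years

1.2938 years


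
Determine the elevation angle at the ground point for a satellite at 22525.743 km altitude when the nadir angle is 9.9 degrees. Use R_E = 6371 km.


r = R_E + alt = 28896.7430 km
Law of sines in the satellite / Earth-center / ground-point triangle:
  sin(nadir)/R_E = sin(90 + el)/r  =>  cos(el) = (r/R_E)*sin(nadir)
cos(el) = (28896.7430 / 6371.0000) * sin(9.9 deg) = 0.7798134
el = arccos(0.7798134) = 38.7565 deg
(Earth-central angle = 90 - nadir - el = 41.3435 deg)

38.7565 degrees


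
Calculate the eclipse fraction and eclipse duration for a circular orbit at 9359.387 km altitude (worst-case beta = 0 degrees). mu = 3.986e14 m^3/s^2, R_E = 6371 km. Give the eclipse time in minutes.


r = 15730.3870 km
T = 327.2420 min
Eclipse fraction = arcsin(R_E/r)/pi = arcsin(6371.0000/15730.3870)/pi
= arcsin(0.4050123)/pi = 0.1327328
Eclipse duration = 0.1327328 * 327.2420 = 43.4357 min

43.4357 minutes


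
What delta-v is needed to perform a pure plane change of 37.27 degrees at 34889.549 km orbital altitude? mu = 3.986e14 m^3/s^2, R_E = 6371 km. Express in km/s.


r = 41260.5490 km = 4.1260549e+07 m
V = sqrt(mu/r) = 3108.1441 m/s
di = 37.27 deg = 0.6504842 rad
dV = 2*V*sin(di/2) = 2*3108.1441*sin(0.3252421)
dV = 1986.3416 m/s = 1.9863 km/s

1.9863 km/s


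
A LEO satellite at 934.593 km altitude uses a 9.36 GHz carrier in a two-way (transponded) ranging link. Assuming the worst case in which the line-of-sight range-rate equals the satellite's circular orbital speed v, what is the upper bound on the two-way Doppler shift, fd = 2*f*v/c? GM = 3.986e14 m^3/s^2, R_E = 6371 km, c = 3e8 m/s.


r = 7.305593e+06 m
v = sqrt(mu/r) = 7386.5376 m/s (worst-case radial velocity)
f = 9.36 GHz = 9.36e+09 Hz
fd = 2*f*v/c = 2*9.36e+09*7386.5376/3.0e+08
fd = 460919.9435 Hz

460919.9435 Hz


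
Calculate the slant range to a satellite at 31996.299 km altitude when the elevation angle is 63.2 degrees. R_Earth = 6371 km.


h = 31996.299 km, el = 63.2 deg
d = -R_E*sin(el) + sqrt((R_E*sin(el))^2 + 2*R_E*h + h^2)
d = -6371.0000*sin(1.1030) + sqrt((6371.0000*0.8925858)^2 + 2*6371.0000*31996.299 + 31996.299^2)
d = 32572.9508 km

32572.9508 km


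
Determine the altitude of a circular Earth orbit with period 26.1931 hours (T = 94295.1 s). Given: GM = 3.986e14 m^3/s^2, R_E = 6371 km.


T = 94295.1 s
r = (mu*T^2/(4*pi^2))^(1/3) = (3.986e14 * 94295.1^2 / (4*pi^2))^(1/3)
r = 4.4776685e+07 m = 44776.6848 km
alt = r - R_E = 44776.6848 - 6371 = 38405.6848 km

38405.6848 km


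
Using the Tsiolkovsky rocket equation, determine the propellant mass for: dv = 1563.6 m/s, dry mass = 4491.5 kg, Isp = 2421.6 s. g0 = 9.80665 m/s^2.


ve = Isp * g0 = 2421.6 * 9.80665 = 23747.783640 m/s
mass ratio = exp(dv/ve) = exp(1563.6/23747.783640) = 1.06805788
m_prop = m_dry * (mr - 1) = 4491.5 * (1.06805788 - 1)
m_prop = 305.6820 kg

305.6820 kg


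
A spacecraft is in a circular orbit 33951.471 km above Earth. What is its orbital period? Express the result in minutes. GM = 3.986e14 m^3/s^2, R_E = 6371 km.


r = 40322.4710 km = 4.0322471e+07 m
T = 2*pi*sqrt(r^3/mu) = 2*pi*sqrt(6.5560373e+22 / 3.986e14)
T = 80580.8656 s = 1343.0144 min

1343.0144 minutes


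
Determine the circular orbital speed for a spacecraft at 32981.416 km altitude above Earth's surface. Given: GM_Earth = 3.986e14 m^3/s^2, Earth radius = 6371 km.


r = R_E + alt = 6371.0 + 32981.416 = 39352.4160 km = 3.9352416e+07 m
v = sqrt(mu/r) = sqrt(3.986e14 / 3.9352416e+07) = 3182.6065 m/s = 3.1826 km/s

3.1826 km/s


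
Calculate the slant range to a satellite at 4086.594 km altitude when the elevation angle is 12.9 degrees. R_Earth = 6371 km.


h = 4086.594 km, el = 12.9 deg
d = -R_E*sin(el) + sqrt((R_E*sin(el))^2 + 2*R_E*h + h^2)
d = -6371.0000*sin(0.2251475) + sqrt((6371.0000*0.2232501)^2 + 2*6371.0000*4086.594 + 4086.594^2)
d = 6991.6288 km

6991.6288 km


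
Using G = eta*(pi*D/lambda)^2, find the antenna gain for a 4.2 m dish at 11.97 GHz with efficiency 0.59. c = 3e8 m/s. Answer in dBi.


lambda = c/f = 3e8 / 1.197e+10 = 0.02506266 m
G = eta*(pi*D/lambda)^2 = 0.59*(pi*4.2/0.02506266)^2
G = 163529.5077 (linear)
G = 10*log10(163529.5077) = 52.1360 dBi

52.1360 dBi


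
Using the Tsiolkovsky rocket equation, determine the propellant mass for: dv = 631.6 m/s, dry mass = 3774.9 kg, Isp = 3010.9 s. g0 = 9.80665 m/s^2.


ve = Isp * g0 = 3010.9 * 9.80665 = 29526.842485 m/s
mass ratio = exp(dv/ve) = exp(631.6/29526.842485) = 1.02162113
m_prop = m_dry * (mr - 1) = 3774.9 * (1.02162113 - 1)
m_prop = 81.6176 kg

81.6176 kg


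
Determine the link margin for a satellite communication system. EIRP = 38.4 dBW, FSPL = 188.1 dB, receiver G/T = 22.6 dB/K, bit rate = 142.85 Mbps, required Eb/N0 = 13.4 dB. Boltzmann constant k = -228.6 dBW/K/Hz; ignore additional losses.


C/N0 = EIRP - FSPL + G/T - k = 38.4 - 188.1 + 22.6 - (-228.6)
C/N0 = 101.5000 dB-Hz
R_b = 142.85 Mbps = 1.4285e+08 bps -> 10*log10(R_b) = 81.5488 dB-Hz
Eb/N0 = C/N0 - 10*log10(R_b) = 101.5000 - 81.5488 = 19.9512 dB
Margin = Eb/N0 - Eb/N0_req = 19.9512 - 13.4 = 6.5512 dB (link closes)

6.5512 dB


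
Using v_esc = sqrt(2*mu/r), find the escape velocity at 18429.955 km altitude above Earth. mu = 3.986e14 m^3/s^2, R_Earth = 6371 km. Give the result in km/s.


r = 6371.0 + 18429.955 = 24800.9550 km = 2.4800955e+07 m
v_esc = sqrt(2*mu/r) = sqrt(2*3.986e14 / 2.4800955e+07)
v_esc = 5669.5611 m/s = 5.6696 km/s

5.6696 km/s


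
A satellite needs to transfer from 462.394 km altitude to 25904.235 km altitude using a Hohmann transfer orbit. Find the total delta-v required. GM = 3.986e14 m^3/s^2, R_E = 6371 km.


r1 = 6833.3940 km = 6.833394e+06 m
r2 = 32275.2350 km = 3.2275235e+07 m
dv1 = sqrt(mu/r1)*(sqrt(2*r2/(r1+r2)) - 1) = 2174.6562 m/s
dv2 = sqrt(mu/r2)*(1 - sqrt(2*r1/(r1+r2))) = 1436.8090 m/s
total dv = |dv1| + |dv2| = 2174.6562 + 1436.8090 = 3611.4652 m/s = 3.6115 km/s

3.6115 km/s


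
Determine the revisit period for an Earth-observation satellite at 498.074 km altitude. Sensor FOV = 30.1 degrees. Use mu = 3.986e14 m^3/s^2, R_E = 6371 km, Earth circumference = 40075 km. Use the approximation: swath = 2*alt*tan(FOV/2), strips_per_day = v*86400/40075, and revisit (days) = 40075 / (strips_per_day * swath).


swath = 2*498.074*tan(0.2626721) = 267.8490 km
v = sqrt(mu/r) = 7617.6243 m/s = 7.6176 km/s
strips/day = v*86400/40075 = 7.6176*86400/40075 = 16.4233
coverage/day = strips * swath = 16.4233 * 267.8490 = 4398.9575 km
revisit = 40075 / 4398.9575 = 9.1101 days

9.1101 days


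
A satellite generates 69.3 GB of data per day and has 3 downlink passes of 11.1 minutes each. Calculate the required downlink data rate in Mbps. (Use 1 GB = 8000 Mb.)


total contact time = 3 * 11.1 * 60 = 1998.0000 s
data = 69.3 GB = 554400.0000 Mb
rate = 554400.0000 / 1998.0000 = 277.4775 Mbps

277.4775 Mbps


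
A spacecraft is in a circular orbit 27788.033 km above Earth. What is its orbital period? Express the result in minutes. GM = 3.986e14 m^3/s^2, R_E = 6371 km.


r = 34159.0330 km = 3.4159033e+07 m
T = 2*pi*sqrt(r^3/mu) = 2*pi*sqrt(3.985811e+22 / 3.986e14)
T = 62830.3636 s = 1047.1727 min

1047.1727 minutes


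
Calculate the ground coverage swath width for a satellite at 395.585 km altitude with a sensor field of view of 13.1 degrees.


FOV = 13.1 deg = 0.2286381 rad
swath = 2 * alt * tan(FOV/2) = 2 * 395.585 * tan(0.1143191)
swath = 2 * 395.585 * 0.1148197
swath = 90.8419 km

90.8419 km


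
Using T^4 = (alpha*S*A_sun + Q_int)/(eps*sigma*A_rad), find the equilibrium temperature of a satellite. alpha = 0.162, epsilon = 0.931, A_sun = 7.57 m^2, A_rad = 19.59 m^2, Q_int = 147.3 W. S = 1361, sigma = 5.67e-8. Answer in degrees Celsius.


Numerator = alpha*S*A_sun + Q_int = 0.162*1361*7.57 + 147.3 = 1816.3487 W
Denominator = eps*sigma*A_rad = 0.931*5.67e-8*19.59 = 1.034111e-06 W/K^4
T^4 = 1.7564349e+09 K^4
T = 204.7189 K = -68.4311 C

-68.4311 degrees Celsius


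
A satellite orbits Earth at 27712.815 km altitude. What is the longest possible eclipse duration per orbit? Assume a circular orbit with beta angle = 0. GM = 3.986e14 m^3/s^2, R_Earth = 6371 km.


r = 34083.8150 km
T = 1043.7158 min
Eclipse fraction = arcsin(R_E/r)/pi = arcsin(6371.0000/34083.8150)/pi
= arcsin(0.1869216)/pi = 0.05985102
Eclipse duration = 0.05985102 * 1043.7158 = 62.4675 min

62.4675 minutes


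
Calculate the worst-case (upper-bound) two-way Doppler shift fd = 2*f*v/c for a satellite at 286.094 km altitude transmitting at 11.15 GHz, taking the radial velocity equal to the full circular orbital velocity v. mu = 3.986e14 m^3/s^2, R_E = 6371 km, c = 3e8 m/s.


r = 6.657094e+06 m
v = sqrt(mu/r) = 7737.9568 m/s (worst-case radial velocity)
f = 11.15 GHz = 1.115e+10 Hz
fd = 2*f*v/c = 2*1.115e+10*7737.9568/3.0e+08
fd = 575188.1244 Hz

575188.1244 Hz


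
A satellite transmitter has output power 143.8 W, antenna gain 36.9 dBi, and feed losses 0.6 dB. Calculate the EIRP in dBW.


Pt = 143.8 W = 21.5776 dBW
EIRP = Pt_dBW + Gt - losses = 21.5776 + 36.9 - 0.6 = 57.8776 dBW

57.8776 dBW


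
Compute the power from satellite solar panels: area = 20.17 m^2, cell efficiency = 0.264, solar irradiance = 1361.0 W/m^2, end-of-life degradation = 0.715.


P = area * eta * S * degradation
P = 20.17 * 0.264 * 1361.0 * 0.715
P = 5181.7206 W

5181.7206 W


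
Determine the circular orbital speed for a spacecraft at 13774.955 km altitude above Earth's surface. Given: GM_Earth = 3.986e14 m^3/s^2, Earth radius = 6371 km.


r = R_E + alt = 6371.0 + 13774.955 = 20145.9550 km = 2.0145955e+07 m
v = sqrt(mu/r) = sqrt(3.986e14 / 2.0145955e+07) = 4448.1018 m/s = 4.4481 km/s

4.4481 km/s


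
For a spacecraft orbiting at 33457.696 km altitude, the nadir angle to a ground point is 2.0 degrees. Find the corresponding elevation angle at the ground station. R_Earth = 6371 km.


r = R_E + alt = 39828.6960 km
Law of sines in the satellite / Earth-center / ground-point triangle:
  sin(nadir)/R_E = sin(90 + el)/r  =>  cos(el) = (r/R_E)*sin(nadir)
cos(el) = (39828.6960 / 6371.0000) * sin(2.0 deg) = 0.2181763
el = arccos(0.2181763) = 77.3981 deg
(Earth-central angle = 90 - nadir - el = 10.6019 deg)

77.3981 degrees


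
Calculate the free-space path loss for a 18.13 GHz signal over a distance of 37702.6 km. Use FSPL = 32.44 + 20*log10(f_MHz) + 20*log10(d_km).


f = 18.13 GHz = 18130.0000 MHz
d = 37702.6 km
FSPL = 32.44 + 20*log10(18130.0000) + 20*log10(37702.6)
FSPL = 32.44 + 85.1680 + 91.5274
FSPL = 209.1354 dB

209.1354 dB


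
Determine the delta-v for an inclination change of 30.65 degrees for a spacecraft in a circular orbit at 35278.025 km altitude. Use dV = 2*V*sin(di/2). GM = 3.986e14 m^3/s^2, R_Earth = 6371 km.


r = 41649.0250 km = 4.1649025e+07 m
V = sqrt(mu/r) = 3093.6147 m/s
di = 30.65 deg = 0.5349434 rad
dV = 2*V*sin(di/2) = 2*3093.6147*sin(0.2674717)
dV = 1635.2470 m/s = 1.6352 km/s

1.6352 km/s


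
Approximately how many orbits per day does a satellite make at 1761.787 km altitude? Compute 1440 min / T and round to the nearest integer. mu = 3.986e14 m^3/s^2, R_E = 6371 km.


r = 8.132787e+06 m
T = 2*pi*sqrt(r^3/mu) = 7299.1169 s = 121.6519 min
revs/day = 1440 / 121.6519 = 11.8370
Rounded: 12 revolutions per day

12 revolutions per day


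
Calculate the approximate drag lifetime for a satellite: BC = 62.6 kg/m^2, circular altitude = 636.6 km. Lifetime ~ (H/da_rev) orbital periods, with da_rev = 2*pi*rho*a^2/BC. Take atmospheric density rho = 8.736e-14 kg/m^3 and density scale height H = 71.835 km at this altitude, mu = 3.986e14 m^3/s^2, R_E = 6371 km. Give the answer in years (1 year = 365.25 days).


a = R_E + alt = 7007.6000 km = 7.0076e+06 m
da_rev = 2*pi*rho*a^2/BC = 2*pi*8.736e-14*(7.0076e+06)^2/62.6 = 0.43058289 m per revolution
N = H/da_rev = 71835.0000 m / 0.43058289 m = 166831.9890 revolutions
P = 2*pi*sqrt(a^3/mu) = 5838.0146 s
lifetime = N*P = 166831.9890 * 5838.0146 = 9.7396759e+08 s = 11272.7730 days
years = 11272.7730 / 365.25 = 30.8632 years

30.8632 years


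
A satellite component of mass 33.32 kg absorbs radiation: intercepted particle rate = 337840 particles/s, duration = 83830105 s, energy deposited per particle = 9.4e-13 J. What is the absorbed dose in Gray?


Total energy deposited = rate * time * E_per
  = 337840 * 83830105 * 9.4e-13 = 26.6219 J
Dose = E_total / mass = 26.6219 / 33.32
Dose = 0.7989764 Gy

0.7990 Gy


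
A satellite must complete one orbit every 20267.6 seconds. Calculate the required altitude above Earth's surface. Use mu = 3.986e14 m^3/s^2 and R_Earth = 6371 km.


T = 20267.6 s
r = (mu*T^2/(4*pi^2))^(1/3) = (3.986e14 * 20267.6^2 / (4*pi^2))^(1/3)
r = 1.6066727e+07 m = 16066.7266 km
alt = r - R_E = 16066.7266 - 6371 = 9695.7266 km

9695.7266 km


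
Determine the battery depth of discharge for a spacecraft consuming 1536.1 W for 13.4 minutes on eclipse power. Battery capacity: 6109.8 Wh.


E_used = P * t / 60 = 1536.1 * 13.4 / 60 = 343.0623 Wh
DOD = E_used / E_total * 100 = 343.0623 / 6109.8 * 100
DOD = 5.6150 %

5.6150 %


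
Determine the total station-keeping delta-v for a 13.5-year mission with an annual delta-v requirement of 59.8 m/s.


dV = rate * years = 59.8 * 13.5
dV = 807.3000 m/s

807.3000 m/s


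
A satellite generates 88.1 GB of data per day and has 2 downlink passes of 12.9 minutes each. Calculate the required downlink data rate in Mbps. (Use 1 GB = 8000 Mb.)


total contact time = 2 * 12.9 * 60 = 1548.0000 s
data = 88.1 GB = 704800.0000 Mb
rate = 704800.0000 / 1548.0000 = 455.2972 Mbps

455.2972 Mbps


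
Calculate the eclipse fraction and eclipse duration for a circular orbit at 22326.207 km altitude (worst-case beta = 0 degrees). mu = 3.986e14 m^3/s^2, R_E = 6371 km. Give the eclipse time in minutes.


r = 28697.2070 km
T = 806.3423 min
Eclipse fraction = arcsin(R_E/r)/pi = arcsin(6371.0000/28697.2070)/pi
= arcsin(0.2220077)/pi = 0.071261
Eclipse duration = 0.071261 * 806.3423 = 57.4608 min

57.4608 minutes


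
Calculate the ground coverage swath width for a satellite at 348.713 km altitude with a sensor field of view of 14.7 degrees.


FOV = 14.7 deg = 0.2565634 rad
swath = 2 * alt * tan(FOV/2) = 2 * 348.713 * tan(0.1282817)
swath = 2 * 348.713 * 0.12899
swath = 89.9610 km

89.9610 km


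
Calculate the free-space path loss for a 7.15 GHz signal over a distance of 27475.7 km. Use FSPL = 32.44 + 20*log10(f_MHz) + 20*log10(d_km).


f = 7.15 GHz = 7150.0000 MHz
d = 27475.7 km
FSPL = 32.44 + 20*log10(7150.0000) + 20*log10(27475.7)
FSPL = 32.44 + 77.0861 + 88.7790
FSPL = 198.3051 dB

198.3051 dB


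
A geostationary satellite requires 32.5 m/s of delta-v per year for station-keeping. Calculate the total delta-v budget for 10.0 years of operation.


dV = rate * years = 32.5 * 10.0
dV = 325.0000 m/s

325.0000 m/s


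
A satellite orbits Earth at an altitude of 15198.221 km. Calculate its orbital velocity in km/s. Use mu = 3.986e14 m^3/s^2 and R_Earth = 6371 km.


r = R_E + alt = 6371.0 + 15198.221 = 21569.2210 km = 2.1569221e+07 m
v = sqrt(mu/r) = sqrt(3.986e14 / 2.1569221e+07) = 4298.8413 m/s = 4.2988 km/s

4.2988 km/s


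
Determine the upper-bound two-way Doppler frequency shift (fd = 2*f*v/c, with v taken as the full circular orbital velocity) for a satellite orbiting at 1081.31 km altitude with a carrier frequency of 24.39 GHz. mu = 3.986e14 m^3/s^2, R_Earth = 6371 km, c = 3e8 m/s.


r = 7.45231e+06 m
v = sqrt(mu/r) = 7313.4651 m/s (worst-case radial velocity)
f = 24.39 GHz = 2.439e+10 Hz
fd = 2*f*v/c = 2*2.439e+10*7313.4651/3.0e+08
fd = 1.1891694e+06 Hz

1.1892e+06 Hz


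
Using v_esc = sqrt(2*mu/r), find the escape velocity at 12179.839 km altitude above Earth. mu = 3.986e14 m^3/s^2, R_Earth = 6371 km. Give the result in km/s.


r = 6371.0 + 12179.839 = 18550.8390 km = 1.8550839e+07 m
v_esc = sqrt(2*mu/r) = sqrt(2*3.986e14 / 1.8550839e+07)
v_esc = 6555.4403 m/s = 6.5554 km/s

6.5554 km/s


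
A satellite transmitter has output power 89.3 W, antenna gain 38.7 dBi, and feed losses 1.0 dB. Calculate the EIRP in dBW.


Pt = 89.3 W = 19.5085 dBW
EIRP = Pt_dBW + Gt - losses = 19.5085 + 38.7 - 1.0 = 57.2085 dBW

57.2085 dBW


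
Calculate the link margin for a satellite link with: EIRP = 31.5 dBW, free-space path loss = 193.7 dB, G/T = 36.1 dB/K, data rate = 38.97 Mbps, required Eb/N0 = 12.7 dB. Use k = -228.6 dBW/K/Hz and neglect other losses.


C/N0 = EIRP - FSPL + G/T - k = 31.5 - 193.7 + 36.1 - (-228.6)
C/N0 = 102.5000 dB-Hz
R_b = 38.97 Mbps = 3.897e+07 bps -> 10*log10(R_b) = 75.9073 dB-Hz
Eb/N0 = C/N0 - 10*log10(R_b) = 102.5000 - 75.9073 = 26.5927 dB
Margin = Eb/N0 - Eb/N0_req = 26.5927 - 12.7 = 13.8927 dB (link closes)

13.8927 dB


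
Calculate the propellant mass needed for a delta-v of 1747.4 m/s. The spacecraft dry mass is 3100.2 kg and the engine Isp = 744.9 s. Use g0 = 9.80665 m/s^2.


ve = Isp * g0 = 744.9 * 9.80665 = 7304.973585 m/s
mass ratio = exp(dv/ve) = exp(1747.4/7304.973585) = 1.27024131
m_prop = m_dry * (mr - 1) = 3100.2 * (1.27024131 - 1)
m_prop = 837.8021 kg

837.8021 kg


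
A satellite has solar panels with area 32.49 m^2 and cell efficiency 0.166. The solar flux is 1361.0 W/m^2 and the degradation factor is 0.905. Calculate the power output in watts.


P = area * eta * S * degradation
P = 32.49 * 0.166 * 1361.0 * 0.905
P = 6643.0038 W

6643.0038 W


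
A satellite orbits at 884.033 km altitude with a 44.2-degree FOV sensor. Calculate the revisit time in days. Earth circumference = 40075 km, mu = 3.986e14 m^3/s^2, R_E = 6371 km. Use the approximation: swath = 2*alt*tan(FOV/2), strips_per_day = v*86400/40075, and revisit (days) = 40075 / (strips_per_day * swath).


swath = 2*884.033*tan(0.3857178) = 717.9372 km
v = sqrt(mu/r) = 7412.2311 m/s = 7.4122 km/s
strips/day = v*86400/40075 = 7.4122*86400/40075 = 15.9805
coverage/day = strips * swath = 15.9805 * 717.9372 = 11472.9630 km
revisit = 40075 / 11472.9630 = 3.4930 days

3.4930 days


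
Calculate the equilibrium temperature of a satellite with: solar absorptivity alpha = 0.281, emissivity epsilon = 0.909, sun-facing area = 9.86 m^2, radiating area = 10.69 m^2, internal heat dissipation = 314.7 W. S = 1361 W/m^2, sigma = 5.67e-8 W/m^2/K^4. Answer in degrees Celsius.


Numerator = alpha*S*A_sun + Q_int = 0.281*1361*9.86 + 314.7 = 4085.5683 W
Denominator = eps*sigma*A_rad = 0.909*5.67e-8*10.69 = 5.5096581e-07 W/K^4
T^4 = 7.4152846e+09 K^4
T = 293.4485 K = 20.2985 C

20.2985 degrees Celsius


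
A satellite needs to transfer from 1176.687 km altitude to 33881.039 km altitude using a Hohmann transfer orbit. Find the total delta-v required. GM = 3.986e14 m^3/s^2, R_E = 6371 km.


r1 = 7547.6870 km = 7.547687e+06 m
r2 = 40252.0390 km = 4.0252039e+07 m
dv1 = sqrt(mu/r1)*(sqrt(2*r2/(r1+r2)) - 1) = 2163.8948 m/s
dv2 = sqrt(mu/r2)*(1 - sqrt(2*r1/(r1+r2))) = 1378.4263 m/s
total dv = |dv1| + |dv2| = 2163.8948 + 1378.4263 = 3542.3211 m/s = 3.5423 km/s

3.5423 km/s


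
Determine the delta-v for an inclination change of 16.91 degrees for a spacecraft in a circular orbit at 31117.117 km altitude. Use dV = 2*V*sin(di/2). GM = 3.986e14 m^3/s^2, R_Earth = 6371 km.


r = 37488.1170 km = 3.7488117e+07 m
V = sqrt(mu/r) = 3260.7825 m/s
di = 16.91 deg = 0.2951352 rad
dV = 2*V*sin(di/2) = 2*3260.7825*sin(0.1475676)
dV = 958.8826 m/s = 0.9588826 km/s

0.9589 km/s


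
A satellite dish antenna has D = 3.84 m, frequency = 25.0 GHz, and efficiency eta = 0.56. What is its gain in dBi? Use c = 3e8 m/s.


lambda = c/f = 3e8 / 2.5e+10 = 0.0120 m
G = eta*(pi*D/lambda)^2 = 0.56*(pi*3.84/0.0120)^2
G = 565962.5948 (linear)
G = 10*log10(565962.5948) = 57.5279 dBi

57.5279 dBi


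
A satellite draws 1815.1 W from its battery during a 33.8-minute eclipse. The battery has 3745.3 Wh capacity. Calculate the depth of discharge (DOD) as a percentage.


E_used = P * t / 60 = 1815.1 * 33.8 / 60 = 1022.5063 Wh
DOD = E_used / E_total * 100 = 1022.5063 / 3745.3 * 100
DOD = 27.3011 %

27.3011 %


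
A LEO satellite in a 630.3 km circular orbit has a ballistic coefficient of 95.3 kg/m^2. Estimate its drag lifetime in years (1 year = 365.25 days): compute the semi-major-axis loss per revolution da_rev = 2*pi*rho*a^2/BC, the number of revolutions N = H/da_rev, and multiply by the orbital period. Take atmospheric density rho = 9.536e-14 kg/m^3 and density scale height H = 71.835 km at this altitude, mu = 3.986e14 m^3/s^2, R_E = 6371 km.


a = R_E + alt = 7001.3000 km = 7.0013e+06 m
da_rev = 2*pi*rho*a^2/BC = 2*pi*9.536e-14*(7.0013e+06)^2/95.3 = 0.308184353 m per revolution
N = H/da_rev = 71835.0000 m / 0.308184353 m = 233091.0035 revolutions
P = 2*pi*sqrt(a^3/mu) = 5830.1436 s
lifetime = N*P = 233091.0035 * 5830.1436 = 1.358954e+09 s = 15728.6345 days
years = 15728.6345 / 365.25 = 43.0627 years

43.0627 years


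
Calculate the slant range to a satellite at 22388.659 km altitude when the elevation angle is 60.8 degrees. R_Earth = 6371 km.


h = 22388.659 km, el = 60.8 deg
d = -R_E*sin(el) + sqrt((R_E*sin(el))^2 + 2*R_E*h + h^2)
d = -6371.0000*sin(1.0612) + sqrt((6371.0000*0.8729221)^2 + 2*6371.0000*22388.659 + 22388.659^2)
d = 23029.8248 km

23029.8248 km


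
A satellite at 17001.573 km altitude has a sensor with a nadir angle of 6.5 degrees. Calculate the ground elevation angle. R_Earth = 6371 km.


r = R_E + alt = 23372.5730 km
Law of sines in the satellite / Earth-center / ground-point triangle:
  sin(nadir)/R_E = sin(90 + el)/r  =>  cos(el) = (r/R_E)*sin(nadir)
cos(el) = (23372.5730 / 6371.0000) * sin(6.5 deg) = 0.4152959
el = arccos(0.4152959) = 65.4620 deg
(Earth-central angle = 90 - nadir - el = 18.0380 deg)

65.4620 degrees


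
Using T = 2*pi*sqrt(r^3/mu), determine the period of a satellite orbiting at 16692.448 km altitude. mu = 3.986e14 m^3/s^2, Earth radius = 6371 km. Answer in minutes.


r = 23063.4480 km = 2.3063448e+07 m
T = 2*pi*sqrt(r^3/mu) = 2*pi*sqrt(1.226797e+22 / 3.986e14)
T = 34857.6074 s = 580.9601 min

580.9601 minutes


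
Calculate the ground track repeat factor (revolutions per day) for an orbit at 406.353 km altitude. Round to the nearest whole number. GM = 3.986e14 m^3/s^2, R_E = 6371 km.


r = 6.777353e+06 m
T = 2*pi*sqrt(r^3/mu) = 5552.6638 s = 92.5444 min
revs/day = 1440 / 92.5444 = 15.5601
Rounded: 16 revolutions per day

16 revolutions per day


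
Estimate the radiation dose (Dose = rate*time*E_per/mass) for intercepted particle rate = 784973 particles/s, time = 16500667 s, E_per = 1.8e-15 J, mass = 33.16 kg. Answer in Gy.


Total energy deposited = rate * time * E_per
  = 784973 * 16500667 * 1.8e-15 = 0.02331464 J
Dose = E_total / mass = 0.02331464 / 33.16
Dose = 7.0309531e-04 Gy

7.0310e-04 Gy


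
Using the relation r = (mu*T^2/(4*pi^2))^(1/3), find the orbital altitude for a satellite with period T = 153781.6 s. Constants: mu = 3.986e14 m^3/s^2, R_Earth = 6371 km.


T = 153781.6 s
r = (mu*T^2/(4*pi^2))^(1/3) = (3.986e14 * 153781.6^2 / (4*pi^2))^(1/3)
r = 6.2038616e+07 m = 62038.6163 km
alt = r - R_E = 62038.6163 - 6371 = 55667.6163 km

55667.6163 km


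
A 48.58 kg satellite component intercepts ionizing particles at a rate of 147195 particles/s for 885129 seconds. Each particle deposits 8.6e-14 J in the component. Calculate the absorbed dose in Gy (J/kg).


Total energy deposited = rate * time * E_per
  = 147195 * 885129 * 8.6e-14 = 0.01120464 J
Dose = E_total / mass = 0.01120464 / 48.58
Dose = 2.3064315e-04 Gy

2.3064e-04 Gy


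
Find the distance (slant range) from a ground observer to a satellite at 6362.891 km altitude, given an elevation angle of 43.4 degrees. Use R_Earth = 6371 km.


h = 6362.891 km, el = 43.4 deg
d = -R_E*sin(el) + sqrt((R_E*sin(el))^2 + 2*R_E*h + h^2)
d = -6371.0000*sin(0.7574729) + sqrt((6371.0000*0.6870875)^2 + 2*6371.0000*6362.891 + 6362.891^2)
d = 7485.2916 km

7485.2916 km


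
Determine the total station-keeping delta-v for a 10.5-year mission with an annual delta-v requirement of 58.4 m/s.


dV = rate * years = 58.4 * 10.5
dV = 613.2000 m/s

613.2000 m/s


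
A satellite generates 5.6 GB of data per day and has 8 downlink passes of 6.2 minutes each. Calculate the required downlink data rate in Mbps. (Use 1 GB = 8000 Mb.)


total contact time = 8 * 6.2 * 60 = 2976.0000 s
data = 5.6 GB = 44800.0000 Mb
rate = 44800.0000 / 2976.0000 = 15.0538 Mbps

15.0538 Mbps


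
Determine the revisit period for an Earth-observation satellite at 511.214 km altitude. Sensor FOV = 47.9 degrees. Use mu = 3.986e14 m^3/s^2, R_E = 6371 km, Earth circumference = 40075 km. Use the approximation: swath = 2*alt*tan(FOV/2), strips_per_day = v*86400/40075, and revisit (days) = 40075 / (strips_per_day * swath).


swath = 2*511.214*tan(0.4180064) = 454.1456 km
v = sqrt(mu/r) = 7610.3488 m/s = 7.6103 km/s
strips/day = v*86400/40075 = 7.6103*86400/40075 = 16.4076
coverage/day = strips * swath = 16.4076 * 454.1456 = 7451.4342 km
revisit = 40075 / 7451.4342 = 5.3782 days

5.3782 days


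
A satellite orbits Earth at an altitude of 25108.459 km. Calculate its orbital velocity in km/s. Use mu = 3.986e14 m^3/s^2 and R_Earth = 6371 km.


r = R_E + alt = 6371.0 + 25108.459 = 31479.4590 km = 3.1479459e+07 m
v = sqrt(mu/r) = sqrt(3.986e14 / 3.1479459e+07) = 3558.4021 m/s = 3.5584 km/s

3.5584 km/s


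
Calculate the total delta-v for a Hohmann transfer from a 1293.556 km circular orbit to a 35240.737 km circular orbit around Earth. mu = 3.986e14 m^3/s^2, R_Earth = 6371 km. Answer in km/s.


r1 = 7664.5560 km = 7.664556e+06 m
r2 = 41611.7370 km = 4.1611737e+07 m
dv1 = sqrt(mu/r1)*(sqrt(2*r2/(r1+r2)) - 1) = 2160.4380 m/s
dv2 = sqrt(mu/r2)*(1 - sqrt(2*r1/(r1+r2))) = 1368.7644 m/s
total dv = |dv1| + |dv2| = 2160.4380 + 1368.7644 = 3529.2024 m/s = 3.5292 km/s

3.5292 km/s


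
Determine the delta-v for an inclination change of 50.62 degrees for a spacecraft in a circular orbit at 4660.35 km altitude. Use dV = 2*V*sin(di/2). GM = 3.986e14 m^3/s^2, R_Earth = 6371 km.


r = 11031.3500 km = 1.103135e+07 m
V = sqrt(mu/r) = 6011.1050 m/s
di = 50.62 deg = 0.8834857 rad
dV = 2*V*sin(di/2) = 2*6011.1050*sin(0.4417428)
dV = 5139.6829 m/s = 5.1397 km/s

5.1397 km/s


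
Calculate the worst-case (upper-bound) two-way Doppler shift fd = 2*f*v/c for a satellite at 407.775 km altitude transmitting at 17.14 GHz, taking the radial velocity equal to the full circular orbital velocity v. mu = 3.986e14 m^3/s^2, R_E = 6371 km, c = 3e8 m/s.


r = 6.778775e+06 m
v = sqrt(mu/r) = 7668.1930 m/s (worst-case radial velocity)
f = 17.14 GHz = 1.714e+10 Hz
fd = 2*f*v/c = 2*1.714e+10*7668.1930/3.0e+08
fd = 876218.8586 Hz

876218.8586 Hz


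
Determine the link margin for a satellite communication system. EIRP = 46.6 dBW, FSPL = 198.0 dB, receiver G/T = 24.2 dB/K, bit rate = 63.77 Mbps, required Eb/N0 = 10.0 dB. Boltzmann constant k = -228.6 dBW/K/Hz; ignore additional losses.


C/N0 = EIRP - FSPL + G/T - k = 46.6 - 198.0 + 24.2 - (-228.6)
C/N0 = 101.4000 dB-Hz
R_b = 63.77 Mbps = 6.377e+07 bps -> 10*log10(R_b) = 78.0462 dB-Hz
Eb/N0 = C/N0 - 10*log10(R_b) = 101.4000 - 78.0462 = 23.3538 dB
Margin = Eb/N0 - Eb/N0_req = 23.3538 - 10.0 = 13.3538 dB (link closes)

13.3538 dB


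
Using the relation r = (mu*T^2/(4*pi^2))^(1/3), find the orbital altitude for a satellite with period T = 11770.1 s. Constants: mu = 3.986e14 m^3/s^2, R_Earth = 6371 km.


T = 11770.1 s
r = (mu*T^2/(4*pi^2))^(1/3) = (3.986e14 * 11770.1^2 / (4*pi^2))^(1/3)
r = 1.118354e+07 m = 11183.5398 km
alt = r - R_E = 11183.5398 - 6371 = 4812.5398 km

4812.5398 km


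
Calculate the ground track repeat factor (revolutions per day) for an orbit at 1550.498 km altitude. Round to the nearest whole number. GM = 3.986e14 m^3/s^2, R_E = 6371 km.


r = 7.921498e+06 m
T = 2*pi*sqrt(r^3/mu) = 7016.5269 s = 116.9421 min
revs/day = 1440 / 116.9421 = 12.3138
Rounded: 12 revolutions per day

12 revolutions per day


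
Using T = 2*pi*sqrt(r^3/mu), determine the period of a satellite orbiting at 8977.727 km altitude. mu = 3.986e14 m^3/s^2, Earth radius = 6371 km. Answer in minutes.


r = 15348.7270 km = 1.5348727e+07 m
T = 2*pi*sqrt(r^3/mu) = 2*pi*sqrt(3.6159056e+21 / 3.986e14)
T = 18924.2974 s = 315.4050 min

315.4050 minutes


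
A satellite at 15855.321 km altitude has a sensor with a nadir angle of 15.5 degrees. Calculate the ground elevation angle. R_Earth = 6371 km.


r = R_E + alt = 22226.3210 km
Law of sines in the satellite / Earth-center / ground-point triangle:
  sin(nadir)/R_E = sin(90 + el)/r  =>  cos(el) = (r/R_E)*sin(nadir)
cos(el) = (22226.3210 / 6371.0000) * sin(15.5 deg) = 0.9323067
el = arccos(0.9323067) = 21.2027 deg
(Earth-central angle = 90 - nadir - el = 53.2973 deg)

21.2027 degrees


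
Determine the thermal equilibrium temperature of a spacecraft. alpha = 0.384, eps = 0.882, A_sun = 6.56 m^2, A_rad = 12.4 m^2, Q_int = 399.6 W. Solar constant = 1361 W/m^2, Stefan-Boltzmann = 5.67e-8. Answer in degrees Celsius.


Numerator = alpha*S*A_sun + Q_int = 0.384*1361*6.56 + 399.6 = 3828.0134 W
Denominator = eps*sigma*A_rad = 0.882*5.67e-8*12.4 = 6.2011656e-07 W/K^4
T^4 = 6.1730547e+09 K^4
T = 280.3012 K = 7.1512 C

7.1512 degrees Celsius


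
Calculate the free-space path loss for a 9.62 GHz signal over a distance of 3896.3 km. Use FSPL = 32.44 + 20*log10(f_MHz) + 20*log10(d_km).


f = 9.62 GHz = 9620.0000 MHz
d = 3896.3 km
FSPL = 32.44 + 20*log10(9620.0000) + 20*log10(3896.3)
FSPL = 32.44 + 79.6635 + 71.8130
FSPL = 183.9165 dB

183.9165 dB


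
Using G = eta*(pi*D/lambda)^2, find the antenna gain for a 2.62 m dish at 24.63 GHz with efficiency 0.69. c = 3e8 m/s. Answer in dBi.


lambda = c/f = 3e8 / 2.463e+10 = 0.01218027 m
G = eta*(pi*D/lambda)^2 = 0.69*(pi*2.62/0.01218027)^2
G = 315092.2584 (linear)
G = 10*log10(315092.2584) = 54.9844 dBi

54.9844 dBi


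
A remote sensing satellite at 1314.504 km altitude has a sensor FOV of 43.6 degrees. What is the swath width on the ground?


FOV = 43.6 deg = 0.7609636 rad
swath = 2 * alt * tan(FOV/2) = 2 * 1314.504 * tan(0.3804818)
swath = 2 * 1314.504 * 0.3999715
swath = 1051.5282 km

1051.5282 km


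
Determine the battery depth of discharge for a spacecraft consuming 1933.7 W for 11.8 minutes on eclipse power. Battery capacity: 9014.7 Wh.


E_used = P * t / 60 = 1933.7 * 11.8 / 60 = 380.2943 Wh
DOD = E_used / E_total * 100 = 380.2943 / 9014.7 * 100
DOD = 4.2186 %

4.2186 %


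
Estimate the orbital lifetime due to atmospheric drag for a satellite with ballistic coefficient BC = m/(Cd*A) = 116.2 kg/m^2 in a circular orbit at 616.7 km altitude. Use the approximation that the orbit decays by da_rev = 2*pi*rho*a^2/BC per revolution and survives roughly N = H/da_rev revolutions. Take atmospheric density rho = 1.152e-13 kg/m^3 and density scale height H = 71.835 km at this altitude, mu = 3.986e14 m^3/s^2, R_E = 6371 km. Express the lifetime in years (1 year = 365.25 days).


a = R_E + alt = 6987.7000 km = 6.9877e+06 m
da_rev = 2*pi*rho*a^2/BC = 2*pi*1.152e-13*(6.9877e+06)^2/116.2 = 0.304154833 m per revolution
N = H/da_rev = 71835.0000 m / 0.304154833 m = 236179.0515 revolutions
P = 2*pi*sqrt(a^3/mu) = 5813.1643 s
lifetime = N*P = 236179.0515 * 5813.1643 = 1.3729476e+09 s = 15890.5976 days
years = 15890.5976 / 365.25 = 43.5061 years

43.5061 years


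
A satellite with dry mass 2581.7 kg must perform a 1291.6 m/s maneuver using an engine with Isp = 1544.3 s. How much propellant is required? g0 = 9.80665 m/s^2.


ve = Isp * g0 = 1544.3 * 9.80665 = 15144.409595 m/s
mass ratio = exp(dv/ve) = exp(1291.6/15144.409595) = 1.08902804
m_prop = m_dry * (mr - 1) = 2581.7 * (1.08902804 - 1)
m_prop = 229.8437 kg

229.8437 kg


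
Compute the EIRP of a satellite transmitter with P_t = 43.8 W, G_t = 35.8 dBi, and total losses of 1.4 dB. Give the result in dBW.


Pt = 43.8 W = 16.4147 dBW
EIRP = Pt_dBW + Gt - losses = 16.4147 + 35.8 - 1.4 = 50.8147 dBW

50.8147 dBW


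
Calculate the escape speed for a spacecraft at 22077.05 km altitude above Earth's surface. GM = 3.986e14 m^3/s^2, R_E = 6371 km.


r = 6371.0 + 22077.05 = 28448.0500 km = 2.844805e+07 m
v_esc = sqrt(2*mu/r) = sqrt(2*3.986e14 / 2.844805e+07)
v_esc = 5293.6765 m/s = 5.2937 km/s

5.2937 km/s


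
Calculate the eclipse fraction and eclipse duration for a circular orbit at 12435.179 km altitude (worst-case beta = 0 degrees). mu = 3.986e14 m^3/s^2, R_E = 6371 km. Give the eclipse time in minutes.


r = 18806.1790 km
T = 427.7705 min
Eclipse fraction = arcsin(R_E/r)/pi = arcsin(6371.0000/18806.1790)/pi
= arcsin(0.3387716)/pi = 0.1100114
Eclipse duration = 0.1100114 * 427.7705 = 47.0596 min

47.0596 minutes


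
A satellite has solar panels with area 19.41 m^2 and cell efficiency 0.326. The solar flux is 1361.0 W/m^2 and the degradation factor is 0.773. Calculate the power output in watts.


P = area * eta * S * degradation
P = 19.41 * 0.326 * 1361.0 * 0.773
P = 6657.0337 W

6657.0337 W


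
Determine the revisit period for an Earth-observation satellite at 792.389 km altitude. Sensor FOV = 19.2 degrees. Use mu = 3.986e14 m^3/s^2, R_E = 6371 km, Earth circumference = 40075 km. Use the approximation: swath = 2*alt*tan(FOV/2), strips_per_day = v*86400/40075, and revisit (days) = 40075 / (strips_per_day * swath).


swath = 2*792.389*tan(0.1675516) = 268.0451 km
v = sqrt(mu/r) = 7459.4942 m/s = 7.4595 km/s
strips/day = v*86400/40075 = 7.4595*86400/40075 = 16.0824
coverage/day = strips * swath = 16.0824 * 268.0451 = 4310.7965 km
revisit = 40075 / 4310.7965 = 9.2964 days

9.2964 days


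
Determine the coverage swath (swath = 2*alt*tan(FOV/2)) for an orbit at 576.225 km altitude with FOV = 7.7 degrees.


FOV = 7.7 deg = 0.1343904 rad
swath = 2 * alt * tan(FOV/2) = 2 * 576.225 * tan(0.06719518)
swath = 2 * 576.225 * 0.06729649
swath = 77.5558 km

77.5558 km


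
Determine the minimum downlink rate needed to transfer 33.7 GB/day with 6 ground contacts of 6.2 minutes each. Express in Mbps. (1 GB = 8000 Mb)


total contact time = 6 * 6.2 * 60 = 2232.0000 s
data = 33.7 GB = 269600.0000 Mb
rate = 269600.0000 / 2232.0000 = 120.7885 Mbps

120.7885 Mbps


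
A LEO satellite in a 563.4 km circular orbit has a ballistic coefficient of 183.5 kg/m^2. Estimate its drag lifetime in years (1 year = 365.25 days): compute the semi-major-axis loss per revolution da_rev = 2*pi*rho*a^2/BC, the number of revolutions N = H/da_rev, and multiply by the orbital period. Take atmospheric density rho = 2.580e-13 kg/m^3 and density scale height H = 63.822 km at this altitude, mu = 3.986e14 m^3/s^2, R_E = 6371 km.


a = R_E + alt = 6934.4000 km = 6.9344e+06 m
da_rev = 2*pi*rho*a^2/BC = 2*pi*2.580e-13*(6.9344e+06)^2/183.5 = 0.424796847 m per revolution
N = H/da_rev = 63822.0000 m / 0.424796847 m = 150241.2280 revolutions
P = 2*pi*sqrt(a^3/mu) = 5746.7798 s
lifetime = N*P = 150241.2280 * 5746.7798 = 8.6340325e+08 s = 9993.0932 days
years = 9993.0932 / 365.25 = 27.3596 years

27.3596 years
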